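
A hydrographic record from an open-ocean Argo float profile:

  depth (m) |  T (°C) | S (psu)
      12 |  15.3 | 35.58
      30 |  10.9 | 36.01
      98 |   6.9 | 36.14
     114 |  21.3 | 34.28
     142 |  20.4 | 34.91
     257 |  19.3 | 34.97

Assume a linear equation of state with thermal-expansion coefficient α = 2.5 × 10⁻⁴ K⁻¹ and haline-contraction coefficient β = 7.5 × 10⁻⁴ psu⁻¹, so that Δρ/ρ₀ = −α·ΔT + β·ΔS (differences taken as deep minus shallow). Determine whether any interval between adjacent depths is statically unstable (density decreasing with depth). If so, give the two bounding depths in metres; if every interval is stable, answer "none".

98–114 m

Evaluate Δρ/ρ₀ = −αΔT + βΔS across each adjacent pair:
  12–30 m: −αΔT+βΔS = −(2.5 × 10⁻⁴)(-4.4)+(7.5 × 10⁻⁴)(+0.43) = 1.4 × 10⁻³ → stable
  30–98 m: −αΔT+βΔS = −(2.5 × 10⁻⁴)(-4.0)+(7.5 × 10⁻⁴)(+0.13) = 1.1 × 10⁻³ → stable
  98–114 m: −αΔT+βΔS = −(2.5 × 10⁻⁴)(+14.4)+(7.5 × 10⁻⁴)(-1.86) = -5.0 × 10⁻³ → UNSTABLE
  114–142 m: −αΔT+βΔS = −(2.5 × 10⁻⁴)(-0.9)+(7.5 × 10⁻⁴)(+0.63) = 7.0 × 10⁻⁴ → stable
  142–257 m: −αΔT+βΔS = −(2.5 × 10⁻⁴)(-1.1)+(7.5 × 10⁻⁴)(+0.06) = 3.2 × 10⁻⁴ → stable
The 98–114 m interval has Δρ < 0: lighter water underlies denser water.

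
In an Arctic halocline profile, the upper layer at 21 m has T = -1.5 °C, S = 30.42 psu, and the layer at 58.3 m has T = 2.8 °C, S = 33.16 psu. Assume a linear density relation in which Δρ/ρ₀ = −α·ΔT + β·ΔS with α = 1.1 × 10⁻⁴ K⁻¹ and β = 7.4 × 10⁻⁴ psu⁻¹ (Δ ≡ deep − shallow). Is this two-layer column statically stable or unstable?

stable

ΔT = 2.8 − -1.5 = +4.3 K and ΔS = 33.16 − 30.42 = +2.74 psu (deep − shallow).
−αΔT = -4.73 × 10⁻⁴; βΔS = 2.0276 × 10⁻³; sum Δρ/ρ₀ = 1.5546 × 10⁻³.
Δρ/ρ₀ > 0, so Δρ > 0: deeper water is denser → statically stable.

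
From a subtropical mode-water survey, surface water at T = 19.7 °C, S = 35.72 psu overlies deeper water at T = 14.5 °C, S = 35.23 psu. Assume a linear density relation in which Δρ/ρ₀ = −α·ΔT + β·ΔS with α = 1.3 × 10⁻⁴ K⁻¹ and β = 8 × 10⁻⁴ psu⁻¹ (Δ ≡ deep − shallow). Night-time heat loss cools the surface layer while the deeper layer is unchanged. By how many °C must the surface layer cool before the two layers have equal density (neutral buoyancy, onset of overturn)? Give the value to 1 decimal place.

Neutral buoyancy requires Δρ = 0, i.e. −α(T_deep − T_surf′) + β(S_deep − S_surf) = 0.
T_surf′ = T_deep − (β/α)·ΔS = 14.5 − (8 × 10⁻⁴/1.3 × 10⁻⁴)·(-0.49) = 17.515 °C.
Cooling required: 19.7 − (17.515) = 2.185 °C.

2.2 °C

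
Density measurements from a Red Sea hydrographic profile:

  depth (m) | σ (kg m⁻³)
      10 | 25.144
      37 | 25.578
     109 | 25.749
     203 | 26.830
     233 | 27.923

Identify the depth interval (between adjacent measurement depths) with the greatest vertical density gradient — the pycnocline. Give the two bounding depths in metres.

203–233 m

Compute the density gradient over each adjacent pair:
  10–37 m: Δρ/Δz = 0.434/27 = 0.016 kg m⁻⁴
  37–109 m: Δρ/Δz = 0.171/72 = 2.4 × 10⁻³ kg m⁻⁴
  109–203 m: Δρ/Δz = 1.081/94 = 0.011 kg m⁻⁴
  203–233 m: Δρ/Δz = 1.093/30 = 0.036 kg m⁻⁴
The largest gradient is in the 203–233 m interval — the pycnocline.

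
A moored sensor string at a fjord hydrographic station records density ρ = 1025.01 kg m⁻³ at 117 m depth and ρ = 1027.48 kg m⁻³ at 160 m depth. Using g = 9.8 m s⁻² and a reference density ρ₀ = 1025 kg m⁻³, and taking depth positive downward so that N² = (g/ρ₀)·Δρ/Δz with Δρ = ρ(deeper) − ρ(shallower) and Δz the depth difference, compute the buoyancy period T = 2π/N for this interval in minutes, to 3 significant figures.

Δρ = 1027.48 − 1025.01 = 2.47 kg m⁻³ over Δz = 160 − 117 = 43 m.
N² = (9.8/1025) × (2.47/43) = 5.4920 × 10⁻⁴ s⁻².
N = √(5.4920 × 10⁻⁴) = 0.023435 rad s⁻¹, so T = 2π/N = 268.11 s = 4.4685 min ≈ 4.47 min.

4.47 min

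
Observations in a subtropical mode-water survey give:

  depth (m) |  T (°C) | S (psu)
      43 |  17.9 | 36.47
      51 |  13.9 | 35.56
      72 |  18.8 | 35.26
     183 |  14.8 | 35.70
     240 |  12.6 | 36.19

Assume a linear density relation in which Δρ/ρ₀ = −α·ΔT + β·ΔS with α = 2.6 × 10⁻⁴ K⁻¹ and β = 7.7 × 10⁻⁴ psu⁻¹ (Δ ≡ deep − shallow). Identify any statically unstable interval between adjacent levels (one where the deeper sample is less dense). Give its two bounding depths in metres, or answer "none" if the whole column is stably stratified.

51–72 m

Evaluate Δρ/ρ₀ = −αΔT + βΔS across each adjacent pair:
  43–51 m: −αΔT+βΔS = −(2.6 × 10⁻⁴)(-4.0)+(7.7 × 10⁻⁴)(-0.91) = 3.4 × 10⁻⁴ → stable
  51–72 m: −αΔT+βΔS = −(2.6 × 10⁻⁴)(+4.9)+(7.7 × 10⁻⁴)(-0.30) = -1.5 × 10⁻³ → UNSTABLE
  72–183 m: −αΔT+βΔS = −(2.6 × 10⁻⁴)(-4.0)+(7.7 × 10⁻⁴)(+0.44) = 1.4 × 10⁻³ → stable
  183–240 m: −αΔT+βΔS = −(2.6 × 10⁻⁴)(-2.2)+(7.7 × 10⁻⁴)(+0.49) = 9.5 × 10⁻⁴ → stable
The 51–72 m interval has Δρ < 0: lighter water underlies denser water.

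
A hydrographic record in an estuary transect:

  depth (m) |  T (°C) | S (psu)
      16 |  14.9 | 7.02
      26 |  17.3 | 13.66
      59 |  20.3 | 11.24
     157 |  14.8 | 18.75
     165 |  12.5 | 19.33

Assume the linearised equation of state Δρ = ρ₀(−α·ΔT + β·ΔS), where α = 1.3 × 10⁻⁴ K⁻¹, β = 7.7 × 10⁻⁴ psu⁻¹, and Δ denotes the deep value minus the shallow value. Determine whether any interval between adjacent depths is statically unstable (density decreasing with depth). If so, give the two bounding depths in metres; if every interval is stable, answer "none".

26–59 m

Evaluate Δρ/ρ₀ = −αΔT + βΔS across each adjacent pair:
  16–26 m: −αΔT+βΔS = −(1.3 × 10⁻⁴)(+2.4)+(7.7 × 10⁻⁴)(+6.64) = 4.8 × 10⁻³ → stable
  26–59 m: −αΔT+βΔS = −(1.3 × 10⁻⁴)(+3.0)+(7.7 × 10⁻⁴)(-2.42) = -2.3 × 10⁻³ → UNSTABLE
  59–157 m: −αΔT+βΔS = −(1.3 × 10⁻⁴)(-5.5)+(7.7 × 10⁻⁴)(+7.51) = 6.5 × 10⁻³ → stable
  157–165 m: −αΔT+βΔS = −(1.3 × 10⁻⁴)(-2.3)+(7.7 × 10⁻⁴)(+0.58) = 7.5 × 10⁻⁴ → stable
The 26–59 m interval has Δρ < 0: lighter water underlies denser water.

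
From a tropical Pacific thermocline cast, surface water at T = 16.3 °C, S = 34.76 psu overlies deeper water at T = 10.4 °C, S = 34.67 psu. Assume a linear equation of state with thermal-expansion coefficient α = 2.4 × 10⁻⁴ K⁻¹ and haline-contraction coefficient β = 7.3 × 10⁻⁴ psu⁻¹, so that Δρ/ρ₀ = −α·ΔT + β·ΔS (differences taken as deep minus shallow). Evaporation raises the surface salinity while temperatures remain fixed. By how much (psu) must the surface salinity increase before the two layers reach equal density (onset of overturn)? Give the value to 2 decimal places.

1.85 psu

Neutral buoyancy requires −α(T_deep − T_surf) + β(S_deep − S_surf′) = 0.
S_surf′ = S_deep − (α/β)·ΔT = 34.67 − (2.4 × 10⁻⁴/7.3 × 10⁻⁴)·(-5.9) = 36.6097 psu.
Increase required: 36.6097 − 34.76 = 1.8497 psu.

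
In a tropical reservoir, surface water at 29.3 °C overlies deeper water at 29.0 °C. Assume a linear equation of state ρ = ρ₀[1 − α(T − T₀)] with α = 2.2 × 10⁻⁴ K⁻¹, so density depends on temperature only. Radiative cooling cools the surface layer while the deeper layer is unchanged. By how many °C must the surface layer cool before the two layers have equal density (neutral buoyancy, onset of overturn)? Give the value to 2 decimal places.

With temperature the only control, equal density requires T_surf′ = T_deep.
T_surf′ = 29.0 °C.
Cooling required: 29.3 − 29.0 = 0.30 °C.

0.30 °C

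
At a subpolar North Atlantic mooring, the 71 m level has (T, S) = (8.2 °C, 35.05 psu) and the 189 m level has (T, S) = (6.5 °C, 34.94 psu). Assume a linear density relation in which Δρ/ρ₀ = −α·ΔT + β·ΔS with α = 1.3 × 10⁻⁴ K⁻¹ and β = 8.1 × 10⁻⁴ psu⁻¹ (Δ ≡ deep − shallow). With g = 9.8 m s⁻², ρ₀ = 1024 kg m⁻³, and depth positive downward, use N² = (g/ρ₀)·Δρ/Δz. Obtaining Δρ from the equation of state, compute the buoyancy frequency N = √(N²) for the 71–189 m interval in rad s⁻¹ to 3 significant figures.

ΔT = -1.7 K, ΔS = -0.11 psu (deep − shallow).
Δρ/ρ₀ = −αΔT + βΔS = 2.21 × 10⁻⁴ − 8.91 × 10⁻⁵ = 1.319 × 10⁻⁴, so Δρ ≈ 0.1351 kg m⁻³.
N² = (g/ρ₀)·Δρ/Δz = g·(Δρ/ρ₀)/Δz = 9.8 × 1.319 × 10⁻⁴ / 118 = 1.0954 × 10⁻⁵ s⁻².
N = √(1.0954 × 10⁻⁵) = 3.3097 × 10⁻³ rad s⁻¹ ≈ 3.31 × 10⁻³ rad s⁻¹.

3.31 × 10⁻³ rad s⁻¹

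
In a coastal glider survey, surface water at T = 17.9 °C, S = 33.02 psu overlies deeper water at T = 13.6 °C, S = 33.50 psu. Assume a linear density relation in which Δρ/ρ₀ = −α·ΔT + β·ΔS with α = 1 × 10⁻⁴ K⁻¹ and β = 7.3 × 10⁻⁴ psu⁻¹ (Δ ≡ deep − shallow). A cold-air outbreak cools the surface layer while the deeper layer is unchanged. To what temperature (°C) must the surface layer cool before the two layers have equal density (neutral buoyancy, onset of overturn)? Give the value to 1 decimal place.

10.1 °C

Neutral buoyancy requires Δρ = 0, i.e. −α(T_deep − T_surf′) + β(S_deep − S_surf) = 0.
T_surf′ = T_deep − (β/α)·ΔS = 13.6 − (7.3 × 10⁻⁴/1 × 10⁻⁴)·(+0.48) = 10.096 °C.
Cooling required: 17.9 − (10.096) = 7.804 °C.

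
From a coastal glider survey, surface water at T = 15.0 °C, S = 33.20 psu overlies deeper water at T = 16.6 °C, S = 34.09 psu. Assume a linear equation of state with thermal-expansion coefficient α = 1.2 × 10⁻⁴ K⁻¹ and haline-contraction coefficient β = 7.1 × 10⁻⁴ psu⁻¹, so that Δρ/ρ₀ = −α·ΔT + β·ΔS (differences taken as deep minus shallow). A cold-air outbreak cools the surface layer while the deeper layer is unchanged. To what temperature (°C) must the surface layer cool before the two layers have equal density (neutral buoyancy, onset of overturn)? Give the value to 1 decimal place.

11.3 °C

Neutral buoyancy requires Δρ = 0, i.e. −α(T_deep − T_surf′) + β(S_deep − S_surf) = 0.
T_surf′ = T_deep − (β/α)·ΔS = 16.6 − (7.1 × 10⁻⁴/1.2 × 10⁻⁴)·(+0.89) = 11.334 °C.
Cooling required: 15.0 − (11.334) = 3.666 °C.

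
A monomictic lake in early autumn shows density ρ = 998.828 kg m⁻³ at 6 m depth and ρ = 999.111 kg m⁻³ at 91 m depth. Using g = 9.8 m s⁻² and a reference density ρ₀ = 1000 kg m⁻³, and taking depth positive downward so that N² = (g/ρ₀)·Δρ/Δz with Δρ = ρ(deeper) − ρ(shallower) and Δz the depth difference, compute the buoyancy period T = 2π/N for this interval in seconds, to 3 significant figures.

Δρ = 999.111 − 998.828 = 0.283 kg m⁻³ over Δz = 91 − 6 = 85 m.
N² = (9.8/1000) × (0.283/85) = 3.2628 × 10⁻⁵ s⁻².
N = √(3.2628 × 10⁻⁵) = 5.7121 × 10⁻³ rad s⁻¹, so T = 2π/N = 1.1000 × 10³ s ≈ 1.10 × 10³ s.
N² > 0, so the interval is statically stable.

1.10 × 10³ s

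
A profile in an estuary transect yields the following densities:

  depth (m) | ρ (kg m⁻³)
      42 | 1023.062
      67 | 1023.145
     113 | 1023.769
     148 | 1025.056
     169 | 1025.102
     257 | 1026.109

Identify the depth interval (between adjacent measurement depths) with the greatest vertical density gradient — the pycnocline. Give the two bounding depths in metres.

113–148 m

Compute the density gradient over each adjacent pair:
  42–67 m: Δρ/Δz = 0.083/25 = 3.3 × 10⁻³ kg m⁻⁴
  67–113 m: Δρ/Δz = 0.624/46 = 0.014 kg m⁻⁴
  113–148 m: Δρ/Δz = 1.287/35 = 0.037 kg m⁻⁴
  148–169 m: Δρ/Δz = 0.046/21 = 2.2 × 10⁻³ kg m⁻⁴
  169–257 m: Δρ/Δz = 1.007/88 = 0.011 kg m⁻⁴
The largest gradient is in the 113–148 m interval — the pycnocline.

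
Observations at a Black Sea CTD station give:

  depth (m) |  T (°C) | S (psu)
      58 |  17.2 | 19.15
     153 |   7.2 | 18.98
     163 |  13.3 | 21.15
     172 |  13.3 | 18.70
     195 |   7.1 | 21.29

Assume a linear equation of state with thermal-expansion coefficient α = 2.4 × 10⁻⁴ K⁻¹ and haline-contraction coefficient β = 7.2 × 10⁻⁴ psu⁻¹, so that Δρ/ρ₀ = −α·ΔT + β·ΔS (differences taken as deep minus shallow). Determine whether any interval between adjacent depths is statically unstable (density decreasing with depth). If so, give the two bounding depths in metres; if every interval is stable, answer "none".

Evaluate Δρ/ρ₀ = −αΔT + βΔS across each adjacent pair:
  58–153 m: −αΔT+βΔS = −(2.4 × 10⁻⁴)(-10.0)+(7.2 × 10⁻⁴)(-0.17) = 2.3 × 10⁻³ → stable
  153–163 m: −αΔT+βΔS = −(2.4 × 10⁻⁴)(+6.1)+(7.2 × 10⁻⁴)(+2.17) = 9.8 × 10⁻⁵ → stable
  163–172 m: −αΔT+βΔS = −(2.4 × 10⁻⁴)(+0.0)+(7.2 × 10⁻⁴)(-2.45) = -1.8 × 10⁻³ → UNSTABLE
  172–195 m: −αΔT+βΔS = −(2.4 × 10⁻⁴)(-6.2)+(7.2 × 10⁻⁴)(+2.59) = 3.4 × 10⁻³ → stable
The 163–172 m interval has Δρ < 0: lighter water underlies denser water.

163–172 m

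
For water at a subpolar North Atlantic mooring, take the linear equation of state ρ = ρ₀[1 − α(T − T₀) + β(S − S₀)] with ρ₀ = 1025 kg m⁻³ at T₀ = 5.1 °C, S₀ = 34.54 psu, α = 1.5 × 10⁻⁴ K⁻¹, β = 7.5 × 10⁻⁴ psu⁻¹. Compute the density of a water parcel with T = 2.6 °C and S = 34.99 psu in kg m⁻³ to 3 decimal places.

1025.730 kg m⁻³

T − T₀ = -2.5 K, S − S₀ = +0.45 psu.
Bracket = 1 − α·(-2.5) + β·(+0.45) = 1 + (7.125 × 10⁻⁴) = 1.0007125.
ρ = 1025 × 1.0007125 = 1025.730 kg m⁻³.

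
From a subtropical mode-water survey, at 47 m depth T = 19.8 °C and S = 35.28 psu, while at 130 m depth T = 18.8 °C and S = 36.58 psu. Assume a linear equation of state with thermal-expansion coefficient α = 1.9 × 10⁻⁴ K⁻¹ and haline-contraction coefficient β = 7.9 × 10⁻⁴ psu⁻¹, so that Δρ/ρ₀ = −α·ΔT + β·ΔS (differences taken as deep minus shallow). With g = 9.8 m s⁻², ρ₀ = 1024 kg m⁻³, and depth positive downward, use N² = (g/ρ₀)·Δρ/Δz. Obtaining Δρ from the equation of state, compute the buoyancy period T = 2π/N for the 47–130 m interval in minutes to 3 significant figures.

8.74 min

ΔT = -1.0 K, ΔS = +1.30 psu (deep − shallow).
Δρ/ρ₀ = −αΔT + βΔS = 1.90 × 10⁻⁴ + 1.027 × 10⁻³ = 1.217 × 10⁻³, so Δρ ≈ 1.246 kg m⁻³.
N² = (g/ρ₀)·Δρ/Δz = g·(Δρ/ρ₀)/Δz = 9.8 × 1.217 × 10⁻³ / 83 = 1.4369 × 10⁻⁴ s⁻².
N = √(1.4369 × 10⁻⁴) = 0.011987 rad s⁻¹ → T = 2π/N = 524.17 s = 8.7362 min ≈ 8.74 min.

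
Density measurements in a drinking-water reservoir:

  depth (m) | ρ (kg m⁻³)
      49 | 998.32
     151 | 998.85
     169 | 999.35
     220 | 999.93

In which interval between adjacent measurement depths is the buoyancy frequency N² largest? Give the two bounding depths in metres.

Compute the density gradient over each adjacent pair:
  49–151 m: Δρ/Δz = 0.53/102 = 5.2 × 10⁻³ kg m⁻⁴
  151–169 m: Δρ/Δz = 0.50/18 = 0.028 kg m⁻⁴
  169–220 m: Δρ/Δz = 0.58/51 = 0.011 kg m⁻⁴
The largest gradient is in the 151–169 m interval — the pycnocline.

151–169 m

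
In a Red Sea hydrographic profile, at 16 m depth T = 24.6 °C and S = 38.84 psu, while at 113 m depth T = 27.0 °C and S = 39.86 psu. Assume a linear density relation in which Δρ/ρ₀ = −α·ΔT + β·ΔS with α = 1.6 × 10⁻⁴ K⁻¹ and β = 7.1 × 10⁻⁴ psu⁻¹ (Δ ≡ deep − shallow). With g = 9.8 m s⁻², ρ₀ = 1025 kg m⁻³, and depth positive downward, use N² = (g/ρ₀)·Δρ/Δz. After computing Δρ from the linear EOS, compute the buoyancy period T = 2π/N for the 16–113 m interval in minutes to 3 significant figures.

17.9 min

ΔT = +2.4 K, ΔS = +1.02 psu (deep − shallow).
Δρ/ρ₀ = −αΔT + βΔS = -3.84 × 10⁻⁴ + 7.242 × 10⁻⁴ = 3.402 × 10⁻⁴, so Δρ ≈ 0.3487 kg m⁻³.
N² = (g/ρ₀)·Δρ/Δz = g·(Δρ/ρ₀)/Δz = 9.8 × 3.402 × 10⁻⁴ / 97 = 3.4371 × 10⁻⁵ s⁻².
N = √(3.4371 × 10⁻⁵) = 5.8627 × 10⁻³ rad s⁻¹ → T = 2π/N = 1.0717 × 10³ s = 17.862 min ≈ 17.9 min.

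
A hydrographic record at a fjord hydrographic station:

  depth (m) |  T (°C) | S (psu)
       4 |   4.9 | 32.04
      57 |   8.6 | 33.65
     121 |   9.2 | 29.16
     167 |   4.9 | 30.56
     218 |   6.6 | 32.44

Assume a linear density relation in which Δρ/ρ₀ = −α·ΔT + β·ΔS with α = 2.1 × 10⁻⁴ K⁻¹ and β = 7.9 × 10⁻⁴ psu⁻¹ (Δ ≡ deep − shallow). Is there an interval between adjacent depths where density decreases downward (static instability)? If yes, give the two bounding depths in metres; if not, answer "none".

Evaluate Δρ/ρ₀ = −αΔT + βΔS across each adjacent pair:
  4–57 m: −αΔT+βΔS = −(2.1 × 10⁻⁴)(+3.7)+(7.9 × 10⁻⁴)(+1.61) = 4.9 × 10⁻⁴ → stable
  57–121 m: −αΔT+βΔS = −(2.1 × 10⁻⁴)(+0.6)+(7.9 × 10⁻⁴)(-4.49) = -3.7 × 10⁻³ → UNSTABLE
  121–167 m: −αΔT+βΔS = −(2.1 × 10⁻⁴)(-4.3)+(7.9 × 10⁻⁴)(+1.40) = 2.0 × 10⁻³ → stable
  167–218 m: −αΔT+βΔS = −(2.1 × 10⁻⁴)(+1.7)+(7.9 × 10⁻⁴)(+1.88) = 1.1 × 10⁻³ → stable
The 57–121 m interval has Δρ < 0: lighter water underlies denser water.

57–121 m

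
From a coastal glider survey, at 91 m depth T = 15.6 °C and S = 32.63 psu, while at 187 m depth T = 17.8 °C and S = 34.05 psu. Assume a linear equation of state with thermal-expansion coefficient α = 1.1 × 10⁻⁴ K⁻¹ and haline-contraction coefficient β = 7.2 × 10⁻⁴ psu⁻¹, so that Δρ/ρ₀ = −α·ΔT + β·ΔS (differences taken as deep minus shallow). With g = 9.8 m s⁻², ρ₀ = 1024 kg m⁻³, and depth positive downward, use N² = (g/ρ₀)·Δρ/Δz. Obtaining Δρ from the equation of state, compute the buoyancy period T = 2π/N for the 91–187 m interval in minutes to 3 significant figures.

ΔT = +2.2 K, ΔS = +1.42 psu (deep − shallow).
Δρ/ρ₀ = −αΔT + βΔS = -2.42 × 10⁻⁴ + 1.0224 × 10⁻³ = 7.804 × 10⁻⁴, so Δρ ≈ 0.7991 kg m⁻³.
N² = (g/ρ₀)·Δρ/Δz = g·(Δρ/ρ₀)/Δz = 9.8 × 7.804 × 10⁻⁴ / 96 = 7.9666 × 10⁻⁵ s⁻².
N = √(7.9666 × 10⁻⁵) = 8.9256 × 10⁻³ rad s⁻¹ → T = 2π/N = 703.95 s = 11.732 min ≈ 11.7 min.

11.7 min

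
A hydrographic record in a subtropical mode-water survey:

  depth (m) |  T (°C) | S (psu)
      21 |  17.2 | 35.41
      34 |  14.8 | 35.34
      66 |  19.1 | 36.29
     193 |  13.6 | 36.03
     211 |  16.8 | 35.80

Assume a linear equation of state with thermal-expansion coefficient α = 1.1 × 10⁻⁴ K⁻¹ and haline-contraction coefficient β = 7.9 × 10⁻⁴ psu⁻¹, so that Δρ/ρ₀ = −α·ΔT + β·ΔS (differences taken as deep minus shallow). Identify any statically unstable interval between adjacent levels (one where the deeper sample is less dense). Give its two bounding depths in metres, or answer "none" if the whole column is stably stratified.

Evaluate Δρ/ρ₀ = −αΔT + βΔS across each adjacent pair:
  21–34 m: −αΔT+βΔS = −(1.1 × 10⁻⁴)(-2.4)+(7.9 × 10⁻⁴)(-0.07) = 2.1 × 10⁻⁴ → stable
  34–66 m: −αΔT+βΔS = −(1.1 × 10⁻⁴)(+4.3)+(7.9 × 10⁻⁴)(+0.95) = 2.8 × 10⁻⁴ → stable
  66–193 m: −αΔT+βΔS = −(1.1 × 10⁻⁴)(-5.5)+(7.9 × 10⁻⁴)(-0.26) = 4.0 × 10⁻⁴ → stable
  193–211 m: −αΔT+βΔS = −(1.1 × 10⁻⁴)(+3.2)+(7.9 × 10⁻⁴)(-0.23) = -5.3 × 10⁻⁴ → UNSTABLE
The 193–211 m interval has Δρ < 0: lighter water underlies denser water.

193–211 m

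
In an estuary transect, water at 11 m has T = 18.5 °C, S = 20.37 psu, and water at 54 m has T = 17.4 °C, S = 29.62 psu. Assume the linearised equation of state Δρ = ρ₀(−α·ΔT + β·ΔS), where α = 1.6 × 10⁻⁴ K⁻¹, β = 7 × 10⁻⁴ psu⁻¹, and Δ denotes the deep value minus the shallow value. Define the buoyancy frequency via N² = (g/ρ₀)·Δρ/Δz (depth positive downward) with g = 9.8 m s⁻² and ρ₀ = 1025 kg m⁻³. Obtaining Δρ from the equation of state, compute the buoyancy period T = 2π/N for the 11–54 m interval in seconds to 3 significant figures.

ΔT = -1.1 K, ΔS = +9.25 psu (deep − shallow).
Δρ/ρ₀ = −αΔT + βΔS = 1.76 × 10⁻⁴ + 6.475 × 10⁻³ = 6.651 × 10⁻³, so Δρ ≈ 6.817 kg m⁻³.
N² = (g/ρ₀)·Δρ/Δz = g·(Δρ/ρ₀)/Δz = 9.8 × 6.651 × 10⁻³ / 43 = 1.5158 × 10⁻³ s⁻².
N = √(1.5158 × 10⁻³) = 0.038933 rad s⁻¹ → T = 2π/N = 161.38 s ≈ 161 s.

161 s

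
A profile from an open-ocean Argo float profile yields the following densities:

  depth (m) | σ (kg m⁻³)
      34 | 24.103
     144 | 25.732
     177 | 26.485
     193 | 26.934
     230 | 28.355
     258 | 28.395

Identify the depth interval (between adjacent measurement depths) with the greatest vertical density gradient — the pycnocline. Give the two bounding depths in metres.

Compute the density gradient over each adjacent pair:
  34–144 m: Δρ/Δz = 1.629/110 = 0.015 kg m⁻⁴
  144–177 m: Δρ/Δz = 0.753/33 = 0.023 kg m⁻⁴
  177–193 m: Δρ/Δz = 0.449/16 = 0.028 kg m⁻⁴
  193–230 m: Δρ/Δz = 1.421/37 = 0.038 kg m⁻⁴
  230–258 m: Δρ/Δz = 0.040/28 = 1.4 × 10⁻³ kg m⁻⁴
The largest gradient is in the 193–230 m interval — the pycnocline.

193–230 m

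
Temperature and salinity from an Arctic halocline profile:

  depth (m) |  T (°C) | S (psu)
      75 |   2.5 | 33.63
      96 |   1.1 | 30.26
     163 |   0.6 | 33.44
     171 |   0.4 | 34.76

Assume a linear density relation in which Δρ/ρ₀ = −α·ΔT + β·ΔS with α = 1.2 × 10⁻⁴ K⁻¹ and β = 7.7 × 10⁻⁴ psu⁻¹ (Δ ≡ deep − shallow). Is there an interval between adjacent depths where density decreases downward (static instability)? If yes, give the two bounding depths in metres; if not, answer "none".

Evaluate Δρ/ρ₀ = −αΔT + βΔS across each adjacent pair:
  75–96 m: −αΔT+βΔS = −(1.2 × 10⁻⁴)(-1.4)+(7.7 × 10⁻⁴)(-3.37) = -2.4 × 10⁻³ → UNSTABLE
  96–163 m: −αΔT+βΔS = −(1.2 × 10⁻⁴)(-0.5)+(7.7 × 10⁻⁴)(+3.18) = 2.5 × 10⁻³ → stable
  163–171 m: −αΔT+βΔS = −(1.2 × 10⁻⁴)(-0.2)+(7.7 × 10⁻⁴)(+1.32) = 1.0 × 10⁻³ → stable
The 75–96 m interval has Δρ < 0: lighter water underlies denser water.

75–96 m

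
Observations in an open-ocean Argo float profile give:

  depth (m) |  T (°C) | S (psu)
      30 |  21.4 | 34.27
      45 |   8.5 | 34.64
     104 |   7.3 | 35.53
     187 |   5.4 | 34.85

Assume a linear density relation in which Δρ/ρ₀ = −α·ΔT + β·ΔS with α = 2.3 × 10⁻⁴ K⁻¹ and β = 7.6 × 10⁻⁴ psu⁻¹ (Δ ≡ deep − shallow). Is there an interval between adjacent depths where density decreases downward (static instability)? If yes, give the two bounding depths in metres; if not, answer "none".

Evaluate Δρ/ρ₀ = −αΔT + βΔS across each adjacent pair:
  30–45 m: −αΔT+βΔS = −(2.3 × 10⁻⁴)(-12.9)+(7.6 × 10⁻⁴)(+0.37) = 3.2 × 10⁻³ → stable
  45–104 m: −αΔT+βΔS = −(2.3 × 10⁻⁴)(-1.2)+(7.6 × 10⁻⁴)(+0.89) = 9.5 × 10⁻⁴ → stable
  104–187 m: −αΔT+βΔS = −(2.3 × 10⁻⁴)(-1.9)+(7.6 × 10⁻⁴)(-0.68) = -8.0 × 10⁻⁵ → UNSTABLE
The 104–187 m interval has Δρ < 0: lighter water underlies denser water.

104–187 m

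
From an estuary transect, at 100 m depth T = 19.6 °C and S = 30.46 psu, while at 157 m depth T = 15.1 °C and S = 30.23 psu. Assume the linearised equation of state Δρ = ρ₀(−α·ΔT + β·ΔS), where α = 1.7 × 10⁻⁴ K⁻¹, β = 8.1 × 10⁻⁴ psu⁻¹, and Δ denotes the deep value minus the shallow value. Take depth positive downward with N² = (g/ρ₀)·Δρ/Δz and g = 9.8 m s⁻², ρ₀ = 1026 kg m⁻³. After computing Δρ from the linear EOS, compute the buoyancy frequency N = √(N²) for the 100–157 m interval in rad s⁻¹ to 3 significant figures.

9.97 × 10⁻³ rad s⁻¹

ΔT = -4.5 K, ΔS = -0.23 psu (deep − shallow).
Δρ/ρ₀ = −αΔT + βΔS = 7.65 × 10⁻⁴ − 1.863 × 10⁻⁴ = 5.787 × 10⁻⁴, so Δρ ≈ 0.5937 kg m⁻³.
N² = (g/ρ₀)·Δρ/Δz = g·(Δρ/ρ₀)/Δz = 9.8 × 5.787 × 10⁻⁴ / 57 = 9.9496 × 10⁻⁵ s⁻².
N = √(9.9496 × 10⁻⁵) = 9.9748 × 10⁻³ rad s⁻¹ ≈ 9.97 × 10⁻³ rad s⁻¹.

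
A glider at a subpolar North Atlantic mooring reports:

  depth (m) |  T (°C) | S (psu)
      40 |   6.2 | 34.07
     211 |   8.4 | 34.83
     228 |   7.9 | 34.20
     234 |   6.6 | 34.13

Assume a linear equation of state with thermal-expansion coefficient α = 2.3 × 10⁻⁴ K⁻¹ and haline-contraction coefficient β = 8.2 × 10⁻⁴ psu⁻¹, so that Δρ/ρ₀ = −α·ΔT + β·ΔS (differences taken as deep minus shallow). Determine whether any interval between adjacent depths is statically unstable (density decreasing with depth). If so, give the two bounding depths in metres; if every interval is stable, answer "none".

211–228 m

Evaluate Δρ/ρ₀ = −αΔT + βΔS across each adjacent pair:
  40–211 m: −αΔT+βΔS = −(2.3 × 10⁻⁴)(+2.2)+(8.2 × 10⁻⁴)(+0.76) = 1.2 × 10⁻⁴ → stable
  211–228 m: −αΔT+βΔS = −(2.3 × 10⁻⁴)(-0.5)+(8.2 × 10⁻⁴)(-0.63) = -4.0 × 10⁻⁴ → UNSTABLE
  228–234 m: −αΔT+βΔS = −(2.3 × 10⁻⁴)(-1.3)+(8.2 × 10⁻⁴)(-0.07) = 2.4 × 10⁻⁴ → stable
The 211–228 m interval has Δρ < 0: lighter water underlies denser water.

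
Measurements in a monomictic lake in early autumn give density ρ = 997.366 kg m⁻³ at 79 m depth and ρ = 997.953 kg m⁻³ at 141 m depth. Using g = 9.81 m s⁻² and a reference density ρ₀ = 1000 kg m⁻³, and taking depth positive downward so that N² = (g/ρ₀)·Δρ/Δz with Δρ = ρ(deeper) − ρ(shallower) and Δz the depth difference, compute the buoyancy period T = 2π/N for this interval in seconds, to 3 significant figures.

Δρ = 997.953 − 997.366 = 0.587 kg m⁻³ over Δz = 141 − 79 = 62 m.
N² = (9.81/1000) × (0.587/62) = 9.2879 × 10⁻⁵ s⁻².
N = √(9.2879 × 10⁻⁵) = 9.6374 × 10⁻³ rad s⁻¹, so T = 2π/N = 651.96 s ≈ 652 s.

652 s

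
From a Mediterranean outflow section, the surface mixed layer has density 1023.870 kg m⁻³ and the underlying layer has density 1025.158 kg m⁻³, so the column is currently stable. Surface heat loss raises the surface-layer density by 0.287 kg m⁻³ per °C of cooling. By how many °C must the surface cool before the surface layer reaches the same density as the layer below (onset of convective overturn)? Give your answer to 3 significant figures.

4.49 °C

Density deficit of the surface layer: 1025.158 − 1023.870 = 1.288 kg m⁻³.
Required change = 1.288 / 0.287 = 4.49 °C.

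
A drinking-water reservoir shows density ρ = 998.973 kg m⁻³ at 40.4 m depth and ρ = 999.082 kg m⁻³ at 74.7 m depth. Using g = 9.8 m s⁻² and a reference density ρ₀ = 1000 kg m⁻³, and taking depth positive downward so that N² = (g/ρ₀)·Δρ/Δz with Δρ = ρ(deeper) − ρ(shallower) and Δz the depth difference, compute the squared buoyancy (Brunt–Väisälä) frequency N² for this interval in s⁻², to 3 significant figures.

Δρ = 999.082 − 998.973 = 0.109 kg m⁻³ over Δz = 74.7 − 40.4 = 34.3 m.
N² = (9.8/1000) × (0.109/34.3) = 3.1143 × 10⁻⁵ s⁻² ≈ 3.11 × 10⁻⁵ s⁻².

3.11 × 10⁻⁵ s⁻²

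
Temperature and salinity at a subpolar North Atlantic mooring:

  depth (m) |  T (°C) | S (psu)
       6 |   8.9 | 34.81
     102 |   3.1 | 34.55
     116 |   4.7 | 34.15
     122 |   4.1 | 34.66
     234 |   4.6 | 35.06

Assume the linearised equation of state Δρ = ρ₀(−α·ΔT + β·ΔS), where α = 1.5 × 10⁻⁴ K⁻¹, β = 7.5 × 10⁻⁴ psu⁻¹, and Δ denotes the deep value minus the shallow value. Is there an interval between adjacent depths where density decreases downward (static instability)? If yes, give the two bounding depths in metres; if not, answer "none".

Evaluate Δρ/ρ₀ = −αΔT + βΔS across each adjacent pair:
  6–102 m: −αΔT+βΔS = −(1.5 × 10⁻⁴)(-5.8)+(7.5 × 10⁻⁴)(-0.26) = 6.7 × 10⁻⁴ → stable
  102–116 m: −αΔT+βΔS = −(1.5 × 10⁻⁴)(+1.6)+(7.5 × 10⁻⁴)(-0.40) = -5.4 × 10⁻⁴ → UNSTABLE
  116–122 m: −αΔT+βΔS = −(1.5 × 10⁻⁴)(-0.6)+(7.5 × 10⁻⁴)(+0.51) = 4.7 × 10⁻⁴ → stable
  122–234 m: −αΔT+βΔS = −(1.5 × 10⁻⁴)(+0.5)+(7.5 × 10⁻⁴)(+0.40) = 2.3 × 10⁻⁴ → stable
The 102–116 m interval has Δρ < 0: lighter water underlies denser water.

102–116 m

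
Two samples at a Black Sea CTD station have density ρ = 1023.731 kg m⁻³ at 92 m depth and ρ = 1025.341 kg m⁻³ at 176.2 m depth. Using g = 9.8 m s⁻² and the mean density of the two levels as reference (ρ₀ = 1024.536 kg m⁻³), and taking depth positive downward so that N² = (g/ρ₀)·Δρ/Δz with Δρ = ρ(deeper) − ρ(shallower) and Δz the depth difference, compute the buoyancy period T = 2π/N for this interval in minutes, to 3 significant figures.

Δρ = 1025.341 − 1023.731 = 1.610 kg m⁻³ over Δz = 176.2 − 92 = 84.2 m.
N² = (9.8/1024.536) × (1.610/84.2) = 1.8290 × 10⁻⁴ s⁻².
N = √(1.8290 × 10⁻⁴) = 0.013524 rad s⁻¹, so T = 2π/N = 464.60 s = 7.7433 min ≈ 7.74 min.

7.74 min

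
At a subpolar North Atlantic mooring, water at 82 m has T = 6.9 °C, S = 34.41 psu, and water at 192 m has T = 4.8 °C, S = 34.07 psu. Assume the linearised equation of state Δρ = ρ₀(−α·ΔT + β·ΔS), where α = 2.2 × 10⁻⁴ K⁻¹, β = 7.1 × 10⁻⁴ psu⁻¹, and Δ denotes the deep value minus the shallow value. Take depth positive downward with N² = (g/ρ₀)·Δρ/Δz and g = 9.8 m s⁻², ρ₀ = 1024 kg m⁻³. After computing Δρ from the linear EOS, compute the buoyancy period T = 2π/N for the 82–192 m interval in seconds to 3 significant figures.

1.42 × 10³ s

ΔT = -2.1 K, ΔS = -0.34 psu (deep − shallow).
Δρ/ρ₀ = −αΔT + βΔS = 4.62 × 10⁻⁴ − 2.414 × 10⁻⁴ = 2.206 × 10⁻⁴, so Δρ ≈ 0.2259 kg m⁻³.
N² = (g/ρ₀)·Δρ/Δz = g·(Δρ/ρ₀)/Δz = 9.8 × 2.206 × 10⁻⁴ / 110 = 1.9653 × 10⁻⁵ s⁻².
N = √(1.9653 × 10⁻⁵) = 4.4332 × 10⁻³ rad s⁻¹ → T = 2π/N = 1.4173 × 10³ s ≈ 1.42 × 10³ s.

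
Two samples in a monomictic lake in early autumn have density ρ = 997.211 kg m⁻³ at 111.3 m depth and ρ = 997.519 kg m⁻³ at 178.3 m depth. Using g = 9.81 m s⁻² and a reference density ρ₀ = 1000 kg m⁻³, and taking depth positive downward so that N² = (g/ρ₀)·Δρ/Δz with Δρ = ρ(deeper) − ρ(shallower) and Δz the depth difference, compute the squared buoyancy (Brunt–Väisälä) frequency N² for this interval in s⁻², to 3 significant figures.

4.51 × 10⁻⁵ s⁻²

Δρ = 997.519 − 997.211 = 0.308 kg m⁻³ over Δz = 178.3 − 111.3 = 67 m.
N² = (9.81/1000) × (0.308/67) = 4.5097 × 10⁻⁵ s⁻² ≈ 4.51 × 10⁻⁵ s⁻².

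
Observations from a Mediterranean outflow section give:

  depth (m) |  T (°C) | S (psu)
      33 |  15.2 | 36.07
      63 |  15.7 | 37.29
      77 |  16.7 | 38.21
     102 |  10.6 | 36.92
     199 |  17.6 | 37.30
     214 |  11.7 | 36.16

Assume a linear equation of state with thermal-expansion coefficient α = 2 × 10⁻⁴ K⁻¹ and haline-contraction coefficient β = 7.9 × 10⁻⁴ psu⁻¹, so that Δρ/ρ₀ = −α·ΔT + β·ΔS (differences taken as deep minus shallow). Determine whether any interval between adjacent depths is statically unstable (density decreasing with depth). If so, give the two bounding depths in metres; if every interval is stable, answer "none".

102–199 m

Evaluate Δρ/ρ₀ = −αΔT + βΔS across each adjacent pair:
  33–63 m: −αΔT+βΔS = −(2 × 10⁻⁴)(+0.5)+(7.9 × 10⁻⁴)(+1.22) = 8.6 × 10⁻⁴ → stable
  63–77 m: −αΔT+βΔS = −(2 × 10⁻⁴)(+1.0)+(7.9 × 10⁻⁴)(+0.92) = 5.3 × 10⁻⁴ → stable
  77–102 m: −αΔT+βΔS = −(2 × 10⁻⁴)(-6.1)+(7.9 × 10⁻⁴)(-1.29) = 2.0 × 10⁻⁴ → stable
  102–199 m: −αΔT+βΔS = −(2 × 10⁻⁴)(+7.0)+(7.9 × 10⁻⁴)(+0.38) = -1.1 × 10⁻³ → UNSTABLE
  199–214 m: −αΔT+βΔS = −(2 × 10⁻⁴)(-5.9)+(7.9 × 10⁻⁴)(-1.14) = 2.8 × 10⁻⁴ → stable
The 102–199 m interval has Δρ < 0: lighter water underlies denser water.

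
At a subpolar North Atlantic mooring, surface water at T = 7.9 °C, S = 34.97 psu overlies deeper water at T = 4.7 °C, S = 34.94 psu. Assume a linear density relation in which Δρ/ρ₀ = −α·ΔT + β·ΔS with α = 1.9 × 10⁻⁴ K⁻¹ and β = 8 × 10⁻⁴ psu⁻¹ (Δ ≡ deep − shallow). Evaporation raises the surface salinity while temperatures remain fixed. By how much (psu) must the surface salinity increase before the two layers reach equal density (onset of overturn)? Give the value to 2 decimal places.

0.73 psu

Neutral buoyancy requires −α(T_deep − T_surf) + β(S_deep − S_surf′) = 0.
S_surf′ = S_deep − (α/β)·ΔT = 34.94 − (1.9 × 10⁻⁴/8 × 10⁻⁴)·(-3.2) = 35.7000 psu.
Increase required: 35.7000 − 34.97 = 0.7300 psu.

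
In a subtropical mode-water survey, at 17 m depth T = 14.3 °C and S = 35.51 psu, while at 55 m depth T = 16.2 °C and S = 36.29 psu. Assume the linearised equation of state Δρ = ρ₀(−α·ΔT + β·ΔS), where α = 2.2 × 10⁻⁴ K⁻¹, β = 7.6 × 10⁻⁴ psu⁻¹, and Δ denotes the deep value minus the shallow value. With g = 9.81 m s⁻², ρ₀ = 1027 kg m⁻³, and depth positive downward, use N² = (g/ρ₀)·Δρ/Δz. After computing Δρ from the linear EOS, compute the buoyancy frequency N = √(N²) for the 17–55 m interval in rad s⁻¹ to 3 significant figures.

ΔT = +1.9 K, ΔS = +0.78 psu (deep − shallow).
Δρ/ρ₀ = −αΔT + βΔS = -4.18 × 10⁻⁴ + 5.928 × 10⁻⁴ = 1.748 × 10⁻⁴, so Δρ ≈ 0.1795 kg m⁻³.
N² = (g/ρ₀)·Δρ/Δz = g·(Δρ/ρ₀)/Δz = 9.81 × 1.748 × 10⁻⁴ / 38 = 4.5126 × 10⁻⁵ s⁻².
N = √(4.5126 × 10⁻⁵) = 6.7176 × 10⁻³ rad s⁻¹ ≈ 6.72 × 10⁻³ rad s⁻¹.

6.72 × 10⁻³ rad s⁻¹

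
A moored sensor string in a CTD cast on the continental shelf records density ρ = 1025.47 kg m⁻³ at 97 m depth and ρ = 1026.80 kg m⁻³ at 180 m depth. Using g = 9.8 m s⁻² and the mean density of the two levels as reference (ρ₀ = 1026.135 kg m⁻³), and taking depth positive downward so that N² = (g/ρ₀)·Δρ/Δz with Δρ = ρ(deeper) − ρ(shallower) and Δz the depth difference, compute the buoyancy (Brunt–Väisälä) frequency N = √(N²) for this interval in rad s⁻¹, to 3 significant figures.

0.0124 rad s⁻¹

Δρ = 1026.80 − 1025.47 = 1.33 kg m⁻³ over Δz = 180 − 97 = 83 m.
N² = (9.8/1026.135) × (1.33/83) = 1.5304 × 10⁻⁴ s⁻².
N = √(1.5304 × 10⁻⁴) = 0.012371 rad s⁻¹ ≈ 0.0124 rad s⁻¹.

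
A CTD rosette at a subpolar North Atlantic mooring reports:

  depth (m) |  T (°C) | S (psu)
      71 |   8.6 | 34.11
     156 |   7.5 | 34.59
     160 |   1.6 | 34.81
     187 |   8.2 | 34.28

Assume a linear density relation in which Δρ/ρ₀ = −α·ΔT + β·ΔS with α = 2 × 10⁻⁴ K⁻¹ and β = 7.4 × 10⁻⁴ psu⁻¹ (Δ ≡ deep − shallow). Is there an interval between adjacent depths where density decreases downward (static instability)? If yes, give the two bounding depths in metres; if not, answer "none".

Evaluate Δρ/ρ₀ = −αΔT + βΔS across each adjacent pair:
  71–156 m: −αΔT+βΔS = −(2 × 10⁻⁴)(-1.1)+(7.4 × 10⁻⁴)(+0.48) = 5.8 × 10⁻⁴ → stable
  156–160 m: −αΔT+βΔS = −(2 × 10⁻⁴)(-5.9)+(7.4 × 10⁻⁴)(+0.22) = 1.3 × 10⁻³ → stable
  160–187 m: −αΔT+βΔS = −(2 × 10⁻⁴)(+6.6)+(7.4 × 10⁻⁴)(-0.53) = -1.7 × 10⁻³ → UNSTABLE
The 160–187 m interval has Δρ < 0: lighter water underlies denser water.

160–187 m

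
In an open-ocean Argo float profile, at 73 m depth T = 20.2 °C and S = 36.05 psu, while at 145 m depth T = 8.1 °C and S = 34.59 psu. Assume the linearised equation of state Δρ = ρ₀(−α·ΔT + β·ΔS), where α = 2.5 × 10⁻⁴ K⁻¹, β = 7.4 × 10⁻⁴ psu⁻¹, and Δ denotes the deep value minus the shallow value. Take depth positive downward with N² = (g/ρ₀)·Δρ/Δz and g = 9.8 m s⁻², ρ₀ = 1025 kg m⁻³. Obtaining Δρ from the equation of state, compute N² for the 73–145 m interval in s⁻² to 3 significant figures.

ΔT = -12.1 K, ΔS = -1.46 psu (deep − shallow).
Δρ/ρ₀ = −αΔT + βΔS = 3.025 × 10⁻³ − 1.0804 × 10⁻³ = 1.9446 × 10⁻³, so Δρ ≈ 1.993 kg m⁻³.
N² = (g/ρ₀)·Δρ/Δz = g·(Δρ/ρ₀)/Δz = 9.8 × 1.9446 × 10⁻³ / 72 = 2.6468 × 10⁻⁴ s⁻² ≈ 2.65 × 10⁻⁴ s⁻².

2.65 × 10⁻⁴ s⁻²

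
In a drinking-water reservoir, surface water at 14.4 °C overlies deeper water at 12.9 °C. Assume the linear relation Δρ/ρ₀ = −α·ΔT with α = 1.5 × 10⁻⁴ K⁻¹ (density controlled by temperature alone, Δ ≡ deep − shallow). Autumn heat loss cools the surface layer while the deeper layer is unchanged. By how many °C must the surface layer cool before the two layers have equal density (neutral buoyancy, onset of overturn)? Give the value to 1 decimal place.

With temperature the only control, equal density requires T_surf′ = T_deep.
T_surf′ = 12.9 °C.
Cooling required: 14.4 − 12.9 = 1.5 °C.

1.5 °C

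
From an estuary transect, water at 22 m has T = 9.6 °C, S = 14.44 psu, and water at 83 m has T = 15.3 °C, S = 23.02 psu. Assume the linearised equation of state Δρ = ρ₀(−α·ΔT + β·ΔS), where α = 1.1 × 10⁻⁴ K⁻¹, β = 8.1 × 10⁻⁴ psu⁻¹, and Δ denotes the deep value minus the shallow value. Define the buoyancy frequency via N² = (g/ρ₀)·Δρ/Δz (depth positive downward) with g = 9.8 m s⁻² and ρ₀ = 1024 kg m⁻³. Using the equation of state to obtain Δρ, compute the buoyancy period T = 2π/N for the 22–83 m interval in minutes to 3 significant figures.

ΔT = +5.7 K, ΔS = +8.58 psu (deep − shallow).
Δρ/ρ₀ = −αΔT + βΔS = -6.27 × 10⁻⁴ + 6.9498 × 10⁻³ = 6.3228 × 10⁻³, so Δρ ≈ 6.475 kg m⁻³.
N² = (g/ρ₀)·Δρ/Δz = g·(Δρ/ρ₀)/Δz = 9.8 × 6.3228 × 10⁻³ / 61 = 1.0158 × 10⁻³ s⁻².
N = √(1.0158 × 10⁻³) = 0.031872 rad s⁻¹ → T = 2π/N = 197.14 s = 3.2857 min ≈ 3.29 min.

3.29 min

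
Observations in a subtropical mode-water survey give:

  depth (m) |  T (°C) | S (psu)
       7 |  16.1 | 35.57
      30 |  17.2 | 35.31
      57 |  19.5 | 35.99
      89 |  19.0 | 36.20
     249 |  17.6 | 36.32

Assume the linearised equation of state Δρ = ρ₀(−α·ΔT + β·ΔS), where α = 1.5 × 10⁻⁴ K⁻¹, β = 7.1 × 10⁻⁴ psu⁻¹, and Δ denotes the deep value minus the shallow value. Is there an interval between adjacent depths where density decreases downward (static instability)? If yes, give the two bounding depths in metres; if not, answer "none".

Evaluate Δρ/ρ₀ = −αΔT + βΔS across each adjacent pair:
  7–30 m: −αΔT+βΔS = −(1.5 × 10⁻⁴)(+1.1)+(7.1 × 10⁻⁴)(-0.26) = -3.5 × 10⁻⁴ → UNSTABLE
  30–57 m: −αΔT+βΔS = −(1.5 × 10⁻⁴)(+2.3)+(7.1 × 10⁻⁴)(+0.68) = 1.4 × 10⁻⁴ → stable
  57–89 m: −αΔT+βΔS = −(1.5 × 10⁻⁴)(-0.5)+(7.1 × 10⁻⁴)(+0.21) = 2.2 × 10⁻⁴ → stable
  89–249 m: −αΔT+βΔS = −(1.5 × 10⁻⁴)(-1.4)+(7.1 × 10⁻⁴)(+0.12) = 3.0 × 10⁻⁴ → stable
The 7–30 m interval has Δρ < 0: lighter water underlies denser water.

7–30 m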